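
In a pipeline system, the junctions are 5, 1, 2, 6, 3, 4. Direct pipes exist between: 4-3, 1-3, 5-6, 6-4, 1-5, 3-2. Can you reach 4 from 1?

Yes

From 1 we can reach 1, 2, 3, 4, 5, 6, which includes 4.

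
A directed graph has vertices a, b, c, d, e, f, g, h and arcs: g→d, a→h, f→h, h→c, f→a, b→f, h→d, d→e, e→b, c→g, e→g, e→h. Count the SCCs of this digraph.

1

{a, b, c, d, e, f, g, h} are all mutually reachable — one SCC of size 8.
That gives 1 strongly connected component.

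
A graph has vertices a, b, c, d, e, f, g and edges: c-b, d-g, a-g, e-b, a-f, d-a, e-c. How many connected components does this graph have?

2

Starting from b we can reach b, c, e. That is one component of size 3.
Starting from a we can reach a, d, f, g. That is one component of size 4.
Total: 2 components.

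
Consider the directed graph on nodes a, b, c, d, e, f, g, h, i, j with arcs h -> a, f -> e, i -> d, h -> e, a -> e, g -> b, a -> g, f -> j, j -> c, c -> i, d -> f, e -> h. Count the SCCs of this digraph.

{c, d, f, i, j} are all mutually reachable — one SCC of size 5.
{a, e, h} are all mutually reachable — one SCC of size 3.
{b} is an SCC by itself.
{g} is an SCC by itself.
That gives 4 strongly connected components.

4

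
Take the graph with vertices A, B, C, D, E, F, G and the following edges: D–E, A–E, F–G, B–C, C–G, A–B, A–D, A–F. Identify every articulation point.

Removing A increases the component count from 1 to 2, so A is a cut vertex.
By contrast removing D leaves 1 component; it is not a cut vertex. No other vertex is a cut vertex either.

A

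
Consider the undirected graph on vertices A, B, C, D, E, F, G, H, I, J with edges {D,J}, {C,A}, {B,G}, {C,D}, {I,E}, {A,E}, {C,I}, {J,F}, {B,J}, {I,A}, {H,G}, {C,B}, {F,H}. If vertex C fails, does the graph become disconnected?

Yes

Deleting C raises the number of components from 1 to 2, so C is a cut vertex.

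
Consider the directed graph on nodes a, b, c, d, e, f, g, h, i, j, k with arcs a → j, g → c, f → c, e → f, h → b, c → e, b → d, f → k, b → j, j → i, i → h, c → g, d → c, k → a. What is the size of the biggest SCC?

11

{a, b, c, d, e, f, g, h, i, j, k} are all mutually reachable — one SCC of size 11.
The largest has 11 vertices.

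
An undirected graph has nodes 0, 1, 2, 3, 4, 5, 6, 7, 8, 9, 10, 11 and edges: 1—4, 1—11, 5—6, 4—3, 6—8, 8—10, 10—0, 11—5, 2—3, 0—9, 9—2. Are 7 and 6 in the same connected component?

The component containing 7 is {7}, and 6 is not in it.

No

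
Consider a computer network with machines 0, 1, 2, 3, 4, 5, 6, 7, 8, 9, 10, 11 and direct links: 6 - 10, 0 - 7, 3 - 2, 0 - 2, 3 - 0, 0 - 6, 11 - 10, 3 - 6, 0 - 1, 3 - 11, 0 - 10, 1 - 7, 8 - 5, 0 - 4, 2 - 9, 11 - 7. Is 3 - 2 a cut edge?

After removing 3 - 2, the path 3-0-2 still connects them, so the edge is not a bridge.

No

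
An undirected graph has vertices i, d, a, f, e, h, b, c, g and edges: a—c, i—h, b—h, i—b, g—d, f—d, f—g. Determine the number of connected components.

e is isolated — a component by itself.
Starting from a we can reach a, c. That is one component of size 2.
Starting from d we can reach d, f, g. That is one component of size 3.
Starting from b we can reach b, h, i. That is one component of size 3.
Total: 4 components.

4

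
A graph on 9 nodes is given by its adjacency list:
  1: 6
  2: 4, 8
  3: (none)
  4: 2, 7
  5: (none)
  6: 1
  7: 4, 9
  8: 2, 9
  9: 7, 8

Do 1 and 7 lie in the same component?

The component containing 1 is {1, 6}, and 7 is not in it.

No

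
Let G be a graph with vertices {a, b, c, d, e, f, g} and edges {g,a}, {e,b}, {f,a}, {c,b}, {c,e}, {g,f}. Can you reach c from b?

Yes

From b we can reach b, c, e, which includes c.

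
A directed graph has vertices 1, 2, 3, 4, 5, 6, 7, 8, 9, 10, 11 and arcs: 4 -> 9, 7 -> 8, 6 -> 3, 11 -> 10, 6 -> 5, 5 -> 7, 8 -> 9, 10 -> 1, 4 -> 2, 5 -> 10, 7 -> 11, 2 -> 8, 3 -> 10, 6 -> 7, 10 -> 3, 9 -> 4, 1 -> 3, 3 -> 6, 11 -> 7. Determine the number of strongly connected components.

2

{1, 3, 5, 6, 7, 10, 11} are all mutually reachable — one SCC of size 7.
{2, 4, 8, 9} are all mutually reachable — one SCC of size 4.
That gives 2 strongly connected components.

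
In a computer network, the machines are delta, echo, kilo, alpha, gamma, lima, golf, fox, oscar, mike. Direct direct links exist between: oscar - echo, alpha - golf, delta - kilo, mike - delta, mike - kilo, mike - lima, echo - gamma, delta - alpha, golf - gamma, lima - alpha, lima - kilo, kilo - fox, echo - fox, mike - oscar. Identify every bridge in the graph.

The edges on the cycle mike-delta-kilo-lima-mike are not bridges since each lies on that cycle.
Every edge lies on some cycle, so there are no bridges.

none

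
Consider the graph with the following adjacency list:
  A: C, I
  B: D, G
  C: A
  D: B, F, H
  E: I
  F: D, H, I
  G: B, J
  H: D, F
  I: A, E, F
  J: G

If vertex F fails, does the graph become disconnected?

Deleting F raises the number of components from 1 to 2, so F is a cut vertex.

Yes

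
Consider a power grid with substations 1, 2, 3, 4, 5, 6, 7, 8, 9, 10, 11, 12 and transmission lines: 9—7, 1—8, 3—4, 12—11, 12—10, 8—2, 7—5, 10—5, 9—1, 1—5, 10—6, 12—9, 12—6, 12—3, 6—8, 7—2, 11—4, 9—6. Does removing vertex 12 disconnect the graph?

Yes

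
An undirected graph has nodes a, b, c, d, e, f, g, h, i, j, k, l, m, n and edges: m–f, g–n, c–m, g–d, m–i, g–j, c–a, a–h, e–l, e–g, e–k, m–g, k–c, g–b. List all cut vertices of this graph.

a, c, e, g, m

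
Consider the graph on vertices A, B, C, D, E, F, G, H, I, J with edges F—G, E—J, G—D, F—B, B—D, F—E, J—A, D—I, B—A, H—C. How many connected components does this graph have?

Starting from C we can reach C, H. That is one component of size 2.
Starting from A we can reach A, B, D, E, F, G, I, J. That is one component of size 8.
Total: 2 components.

2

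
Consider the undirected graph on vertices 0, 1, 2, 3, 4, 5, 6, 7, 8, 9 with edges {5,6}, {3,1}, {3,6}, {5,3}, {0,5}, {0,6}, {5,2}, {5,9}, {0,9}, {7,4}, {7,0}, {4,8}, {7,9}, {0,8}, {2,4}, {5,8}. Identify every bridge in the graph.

1-3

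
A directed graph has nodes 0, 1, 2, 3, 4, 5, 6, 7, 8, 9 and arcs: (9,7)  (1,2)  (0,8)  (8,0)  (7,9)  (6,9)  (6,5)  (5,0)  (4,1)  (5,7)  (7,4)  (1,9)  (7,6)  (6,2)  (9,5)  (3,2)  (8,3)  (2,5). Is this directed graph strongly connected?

Yes

From 6 we can reach every vertex (0, 1, 2, 3, 4, 5, 6, 7, 8, 9), and every vertex can reach 6 (0, 1, 2, 3, 4, 5, 6, 7, 8, 9). So the whole graph is one strongly connected component.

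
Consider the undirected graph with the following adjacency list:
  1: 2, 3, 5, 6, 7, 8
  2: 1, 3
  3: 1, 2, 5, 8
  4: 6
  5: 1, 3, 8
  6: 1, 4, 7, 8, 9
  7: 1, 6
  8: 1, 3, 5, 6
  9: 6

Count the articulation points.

Removing 6 increases the component count from 1 to 3, so 6 is a cut vertex.
By contrast removing 9 leaves 1 component; it is not a cut vertex. No other vertex is a cut vertex either.

1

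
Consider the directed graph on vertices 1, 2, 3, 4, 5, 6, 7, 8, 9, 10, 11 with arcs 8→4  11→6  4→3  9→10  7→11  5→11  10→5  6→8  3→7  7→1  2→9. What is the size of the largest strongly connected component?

6

{3, 4, 6, 7, 8, 11} are all mutually reachable — one SCC of size 6.
{10} is an SCC by itself.
{5} is an SCC by itself.
{2} is an SCC by itself.
{9} is an SCC by itself.
(and 1 more singleton SCC)
The largest has 6 vertices.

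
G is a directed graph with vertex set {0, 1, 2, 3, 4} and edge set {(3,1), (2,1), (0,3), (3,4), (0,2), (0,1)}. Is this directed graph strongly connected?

No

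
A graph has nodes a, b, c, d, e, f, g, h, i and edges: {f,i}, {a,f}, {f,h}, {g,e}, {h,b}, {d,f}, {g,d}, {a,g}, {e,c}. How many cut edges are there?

The edges on the cycle a-g-d-f-a are not bridges since each lies on that cycle.
But removing f–h disconnects f from h; removing h–b disconnects h from b; removing g–e disconnects g from e; removing c–e disconnects c from e — these are bridges.
In total 5 edges are bridges.

5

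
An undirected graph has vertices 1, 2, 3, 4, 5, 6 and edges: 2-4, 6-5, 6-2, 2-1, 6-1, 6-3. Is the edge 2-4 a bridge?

Yes

Removing 2-4 leaves no path between 2 and 4: the component count goes from 1 to 2. So it is a bridge.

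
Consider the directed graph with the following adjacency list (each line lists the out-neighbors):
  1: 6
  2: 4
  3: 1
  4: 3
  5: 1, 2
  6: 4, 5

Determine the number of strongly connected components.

{1, 2, 3, 4, 5, 6} are all mutually reachable — one SCC of size 6.
That gives 1 strongly connected component.

1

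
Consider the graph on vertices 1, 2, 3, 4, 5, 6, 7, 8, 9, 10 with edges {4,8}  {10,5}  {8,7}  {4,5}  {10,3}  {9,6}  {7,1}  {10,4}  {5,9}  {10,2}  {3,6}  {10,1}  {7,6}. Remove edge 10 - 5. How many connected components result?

10 and 5 are still connected via 10-4-5, so the component count stays at 1.

1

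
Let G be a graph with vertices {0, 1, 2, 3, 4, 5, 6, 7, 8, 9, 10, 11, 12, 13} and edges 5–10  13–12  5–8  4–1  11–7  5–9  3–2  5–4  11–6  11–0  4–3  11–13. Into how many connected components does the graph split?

2

Starting from 0 we can reach 0, 6, 7, 11, 12, 13. That is one component of size 6.
Starting from 1 we can reach 1, 2, 3, 4, 5, 8, 9, 10. That is one component of size 8.
Total: 2 components.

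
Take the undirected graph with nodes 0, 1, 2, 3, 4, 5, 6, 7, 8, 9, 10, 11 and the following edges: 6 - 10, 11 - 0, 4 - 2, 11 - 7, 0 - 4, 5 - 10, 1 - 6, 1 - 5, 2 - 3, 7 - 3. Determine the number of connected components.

9 is isolated — a component by itself.
8 is isolated — a component by itself.
Starting from 1 we can reach 1, 5, 6, 10. That is one component of size 4.
Starting from 0 we can reach 0, 2, 3, 4, 7, 11. That is one component of size 6.
Total: 4 components.

4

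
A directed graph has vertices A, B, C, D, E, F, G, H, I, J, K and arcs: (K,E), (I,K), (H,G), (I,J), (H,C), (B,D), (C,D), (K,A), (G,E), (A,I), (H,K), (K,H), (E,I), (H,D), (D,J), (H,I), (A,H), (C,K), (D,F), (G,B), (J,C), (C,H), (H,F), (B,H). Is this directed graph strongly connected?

No

There is no directed path from F to E, so the graph is not strongly connected.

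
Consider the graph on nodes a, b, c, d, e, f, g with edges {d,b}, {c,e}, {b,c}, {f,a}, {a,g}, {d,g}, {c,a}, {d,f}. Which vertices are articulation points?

Removing c increases the component count from 1 to 2, so c is a cut vertex.
By contrast removing a leaves 1 component; it is not a cut vertex. No other vertex is a cut vertex either.

c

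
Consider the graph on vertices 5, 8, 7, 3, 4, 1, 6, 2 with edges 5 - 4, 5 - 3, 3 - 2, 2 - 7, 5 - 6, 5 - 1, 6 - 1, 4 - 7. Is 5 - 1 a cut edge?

No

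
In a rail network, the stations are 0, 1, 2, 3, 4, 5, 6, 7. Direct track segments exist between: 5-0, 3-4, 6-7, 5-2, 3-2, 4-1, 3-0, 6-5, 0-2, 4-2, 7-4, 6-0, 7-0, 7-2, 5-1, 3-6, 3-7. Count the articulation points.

0

Removing 5, for instance, still leaves 1 component. No single vertex removal increases the component count — the graph has no articulation points.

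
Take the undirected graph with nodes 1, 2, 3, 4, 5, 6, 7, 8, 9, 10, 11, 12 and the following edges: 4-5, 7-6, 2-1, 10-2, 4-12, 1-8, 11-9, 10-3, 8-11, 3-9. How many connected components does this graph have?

Starting from 6 we can reach 6, 7. That is one component of size 2.
Starting from 4 we can reach 4, 5, 12. That is one component of size 3.
Starting from 1 we can reach 1, 2, 3, 8, 9, 10, 11. That is one component of size 7.
Total: 3 components.

3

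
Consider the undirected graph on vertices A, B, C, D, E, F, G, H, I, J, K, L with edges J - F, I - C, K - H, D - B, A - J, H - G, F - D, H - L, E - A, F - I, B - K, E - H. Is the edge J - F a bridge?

No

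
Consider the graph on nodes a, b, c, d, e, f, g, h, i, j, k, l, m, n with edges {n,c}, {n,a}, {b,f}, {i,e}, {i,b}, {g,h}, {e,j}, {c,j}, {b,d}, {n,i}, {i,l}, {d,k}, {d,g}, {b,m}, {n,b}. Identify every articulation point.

Removing b increases the component count from 1 to 4, so b is a cut vertex.
Removing d increases the component count from 1 to 3, so d is a cut vertex.
Removing g increases the component count from 1 to 2, so g is a cut vertex.
Likewise i, n are cut vertices.
By contrast removing k leaves 1 component; it is not a cut vertex. No other vertex is a cut vertex either.

b, d, g, i, n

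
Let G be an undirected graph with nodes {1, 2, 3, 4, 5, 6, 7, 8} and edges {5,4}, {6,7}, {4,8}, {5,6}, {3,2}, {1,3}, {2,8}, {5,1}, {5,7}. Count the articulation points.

1

Removing 5 increases the component count from 1 to 2, so 5 is a cut vertex.
By contrast removing 8 leaves 1 component; it is not a cut vertex. No other vertex is a cut vertex either.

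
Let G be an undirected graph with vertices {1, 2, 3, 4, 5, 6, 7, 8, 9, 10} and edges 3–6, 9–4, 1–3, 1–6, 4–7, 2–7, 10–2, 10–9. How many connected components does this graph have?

4

8 is isolated — a component by itself.
5 is isolated — a component by itself.
Starting from 1 we can reach 1, 3, 6. That is one component of size 3.
Starting from 2 we can reach 2, 4, 7, 9, 10. That is one component of size 5.
Total: 4 components.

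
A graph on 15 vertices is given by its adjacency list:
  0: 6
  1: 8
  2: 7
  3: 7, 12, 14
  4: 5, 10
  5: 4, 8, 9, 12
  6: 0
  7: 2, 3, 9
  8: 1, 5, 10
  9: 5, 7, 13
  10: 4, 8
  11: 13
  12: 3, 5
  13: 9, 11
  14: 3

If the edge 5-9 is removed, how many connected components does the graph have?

5 and 9 are still connected via 5-12-3-7-9, so the component count stays at 2.

2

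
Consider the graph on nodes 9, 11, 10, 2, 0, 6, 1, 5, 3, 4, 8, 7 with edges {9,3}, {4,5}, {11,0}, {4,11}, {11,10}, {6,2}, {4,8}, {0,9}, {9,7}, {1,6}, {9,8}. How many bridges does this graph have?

6

The edges on the cycle 4-11-0-9-8-4 are not bridges since each lies on that cycle.
But removing 9 - 3 disconnects 9 from 3; removing 4 - 5 disconnects 4 from 5; removing 1 - 6 disconnects 1 from 6; removing 10 - 11 disconnects 10 from 11 — these are bridges.
In total 6 edges are bridges.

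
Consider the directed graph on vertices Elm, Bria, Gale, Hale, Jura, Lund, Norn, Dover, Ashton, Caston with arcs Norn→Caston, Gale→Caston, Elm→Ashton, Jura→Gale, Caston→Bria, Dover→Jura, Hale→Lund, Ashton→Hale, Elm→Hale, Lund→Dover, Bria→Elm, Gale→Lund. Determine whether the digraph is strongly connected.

No

There is no directed path from Caston to Norn, so the graph is not strongly connected.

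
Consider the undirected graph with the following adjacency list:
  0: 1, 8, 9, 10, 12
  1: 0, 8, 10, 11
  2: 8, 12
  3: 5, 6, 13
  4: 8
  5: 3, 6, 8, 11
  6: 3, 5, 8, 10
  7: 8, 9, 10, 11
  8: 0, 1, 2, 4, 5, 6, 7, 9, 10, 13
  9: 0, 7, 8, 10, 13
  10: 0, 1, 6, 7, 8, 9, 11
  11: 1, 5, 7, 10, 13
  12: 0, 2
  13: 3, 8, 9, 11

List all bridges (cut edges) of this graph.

The edges on the cycle 10-8-7-11-5-6-10 are not bridges since each lies on that cycle.
But removing 4-8 disconnects 4 from 8 — this is a bridge.

4-8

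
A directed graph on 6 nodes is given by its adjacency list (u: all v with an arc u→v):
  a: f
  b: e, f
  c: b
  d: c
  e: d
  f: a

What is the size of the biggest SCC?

4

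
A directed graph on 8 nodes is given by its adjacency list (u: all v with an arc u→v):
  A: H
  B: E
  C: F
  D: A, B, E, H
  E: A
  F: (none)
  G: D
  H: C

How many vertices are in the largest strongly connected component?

{G} is an SCC by itself.
{A} is an SCC by itself.
{B} is an SCC by itself.
{D} is an SCC by itself.
{C} is an SCC by itself.
(and 3 more singleton SCCs)
The largest has 1 vertex.

1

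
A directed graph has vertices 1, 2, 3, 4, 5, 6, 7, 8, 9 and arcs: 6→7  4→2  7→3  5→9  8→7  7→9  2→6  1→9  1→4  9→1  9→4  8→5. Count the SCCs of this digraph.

{1, 2, 4, 6, 7, 9} are all mutually reachable — one SCC of size 6.
{5} is an SCC by itself.
{3} is an SCC by itself.
{8} is an SCC by itself.
That gives 4 strongly connected components.

4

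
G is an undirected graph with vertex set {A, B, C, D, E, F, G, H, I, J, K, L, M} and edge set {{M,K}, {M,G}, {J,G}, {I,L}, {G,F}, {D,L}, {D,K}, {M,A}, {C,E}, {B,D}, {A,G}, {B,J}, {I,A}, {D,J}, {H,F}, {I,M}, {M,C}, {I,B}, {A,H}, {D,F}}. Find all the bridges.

C-E, C-M

The edges on the cycle I-B-D-L-I are not bridges since each lies on that cycle.
But removing C—E disconnects C from E; removing M—C disconnects M from C — these are bridges.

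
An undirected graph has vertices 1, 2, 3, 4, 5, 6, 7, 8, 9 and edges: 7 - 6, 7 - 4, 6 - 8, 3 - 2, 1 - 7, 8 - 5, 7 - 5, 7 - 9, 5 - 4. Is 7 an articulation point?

Yes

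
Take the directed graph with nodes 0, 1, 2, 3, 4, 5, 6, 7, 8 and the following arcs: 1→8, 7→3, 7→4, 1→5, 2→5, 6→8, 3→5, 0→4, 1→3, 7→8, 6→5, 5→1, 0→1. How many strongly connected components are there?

7

{1, 3, 5} are all mutually reachable — one SCC of size 3.
{7} is an SCC by itself.
{4} is an SCC by itself.
{6} is an SCC by itself.
{0} is an SCC by itself.
(and 2 more singleton SCCs)
That gives 7 strongly connected components.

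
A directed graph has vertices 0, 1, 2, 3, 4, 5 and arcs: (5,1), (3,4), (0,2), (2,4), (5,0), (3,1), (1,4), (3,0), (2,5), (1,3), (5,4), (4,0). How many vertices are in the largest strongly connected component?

{0, 1, 2, 3, 4, 5} are all mutually reachable — one SCC of size 6.
The largest has 6 vertices.

6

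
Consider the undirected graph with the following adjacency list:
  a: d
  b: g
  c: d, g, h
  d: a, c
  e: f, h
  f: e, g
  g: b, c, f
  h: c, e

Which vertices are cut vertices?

c, d, g

Removing c increases the component count from 1 to 2, so c is a cut vertex.
Removing d increases the component count from 1 to 2, so d is a cut vertex.
Removing g increases the component count from 1 to 2, so g is a cut vertex.
By contrast removing f leaves 1 component; it is not a cut vertex. No other vertex is a cut vertex either.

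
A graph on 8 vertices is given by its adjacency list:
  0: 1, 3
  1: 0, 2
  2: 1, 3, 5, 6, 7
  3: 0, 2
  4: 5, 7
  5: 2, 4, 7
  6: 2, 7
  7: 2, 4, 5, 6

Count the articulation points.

1

Removing 2 increases the component count from 1 to 2, so 2 is a cut vertex.
By contrast removing 0 leaves 1 component; it is not a cut vertex. No other vertex is a cut vertex either.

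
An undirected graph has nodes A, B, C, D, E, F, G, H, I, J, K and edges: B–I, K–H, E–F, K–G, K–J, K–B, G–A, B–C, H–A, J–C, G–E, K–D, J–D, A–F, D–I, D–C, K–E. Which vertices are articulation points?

K

Removing K increases the component count from 1 to 2, so K is a cut vertex.
By contrast removing A leaves 1 component; it is not a cut vertex. No other vertex is a cut vertex either.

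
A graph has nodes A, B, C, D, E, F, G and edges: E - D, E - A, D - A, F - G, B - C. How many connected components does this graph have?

3

Starting from B we can reach B, C. That is one component of size 2.
Starting from F we can reach F, G. That is one component of size 2.
Starting from A we can reach A, D, E. That is one component of size 3.
Total: 3 components.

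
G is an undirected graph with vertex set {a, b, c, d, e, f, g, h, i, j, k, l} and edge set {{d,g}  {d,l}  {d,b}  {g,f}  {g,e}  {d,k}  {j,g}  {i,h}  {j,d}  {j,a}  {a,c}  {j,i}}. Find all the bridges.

The edges on the cycle j-d-g-j are not bridges since each lies on that cycle.
But removing h-i disconnects h from i; removing a-c disconnects a from c; removing d-k disconnects d from k; removing g-e disconnects g from e — these are bridges.
In total 9 edges are bridges.

a-c, a-j, b-d, d-k, d-l, e-g, f-g, h-i, i-j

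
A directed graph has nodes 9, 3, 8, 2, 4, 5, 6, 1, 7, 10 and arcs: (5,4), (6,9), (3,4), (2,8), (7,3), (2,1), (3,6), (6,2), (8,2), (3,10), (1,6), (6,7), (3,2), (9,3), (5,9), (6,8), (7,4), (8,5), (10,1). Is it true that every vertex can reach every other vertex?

No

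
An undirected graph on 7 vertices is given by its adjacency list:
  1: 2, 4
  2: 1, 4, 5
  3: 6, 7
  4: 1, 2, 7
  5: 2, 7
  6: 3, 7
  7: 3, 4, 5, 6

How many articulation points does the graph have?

1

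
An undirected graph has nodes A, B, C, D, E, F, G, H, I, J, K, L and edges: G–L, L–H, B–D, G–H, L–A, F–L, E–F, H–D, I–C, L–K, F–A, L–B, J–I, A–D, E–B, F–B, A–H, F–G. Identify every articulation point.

I, L

Removing I increases the component count from 2 to 3, so I is a cut vertex.
Removing L increases the component count from 2 to 3, so L is a cut vertex.
By contrast removing J leaves 2 components; it is not a cut vertex. No other vertex is a cut vertex either.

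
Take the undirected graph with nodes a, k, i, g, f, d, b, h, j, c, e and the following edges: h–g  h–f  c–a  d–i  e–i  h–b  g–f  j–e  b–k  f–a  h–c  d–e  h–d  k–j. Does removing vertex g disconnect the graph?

Deleting g leaves 1 component (was 1) (its neighbors f, h remain connected to each other), so g is not a cut vertex.

No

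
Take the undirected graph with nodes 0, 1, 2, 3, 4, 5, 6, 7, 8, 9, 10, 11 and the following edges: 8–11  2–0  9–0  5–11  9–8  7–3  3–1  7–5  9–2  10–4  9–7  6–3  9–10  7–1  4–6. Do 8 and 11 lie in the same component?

From 8 we can reach 0, 1, 2, 3, 4, 5, 6, 7, 8, 9, 10, 11, which includes 11.

Yes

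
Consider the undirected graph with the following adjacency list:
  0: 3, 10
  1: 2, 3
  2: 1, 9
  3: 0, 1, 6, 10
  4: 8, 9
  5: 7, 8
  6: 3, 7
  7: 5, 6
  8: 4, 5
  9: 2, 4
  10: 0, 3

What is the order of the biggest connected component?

11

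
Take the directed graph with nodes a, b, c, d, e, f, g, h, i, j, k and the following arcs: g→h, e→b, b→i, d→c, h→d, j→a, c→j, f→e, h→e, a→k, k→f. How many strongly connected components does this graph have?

{a} is an SCC by itself.
{d} is an SCC by itself.
{j} is an SCC by itself.
{i} is an SCC by itself.
{c} is an SCC by itself.
(and 6 more singleton SCCs)
That gives 11 strongly connected components.

11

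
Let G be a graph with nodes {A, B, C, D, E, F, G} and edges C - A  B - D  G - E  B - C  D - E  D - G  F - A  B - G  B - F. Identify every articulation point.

B

Removing B increases the component count from 1 to 2, so B is a cut vertex.
By contrast removing D leaves 1 component; it is not a cut vertex. No other vertex is a cut vertex either.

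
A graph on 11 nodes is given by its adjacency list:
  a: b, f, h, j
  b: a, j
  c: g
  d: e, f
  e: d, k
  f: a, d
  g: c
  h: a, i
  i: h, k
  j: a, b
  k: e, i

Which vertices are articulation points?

Removing a increases the component count from 2 to 3, so a is a cut vertex.
By contrast removing b leaves 2 components; it is not a cut vertex. No other vertex is a cut vertex either.

a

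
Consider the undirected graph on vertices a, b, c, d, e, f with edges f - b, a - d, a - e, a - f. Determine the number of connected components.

c is isolated — a component by itself.
Starting from a we can reach a, b, d, e, f. That is one component of size 5.
Total: 2 components.

2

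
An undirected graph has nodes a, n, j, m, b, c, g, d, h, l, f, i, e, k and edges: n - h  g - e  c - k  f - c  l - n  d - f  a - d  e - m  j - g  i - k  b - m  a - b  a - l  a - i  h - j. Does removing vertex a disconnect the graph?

Yes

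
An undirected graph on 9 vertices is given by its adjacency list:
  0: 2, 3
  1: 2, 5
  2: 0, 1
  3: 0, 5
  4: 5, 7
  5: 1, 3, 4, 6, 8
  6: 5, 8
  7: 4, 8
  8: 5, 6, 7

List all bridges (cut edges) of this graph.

The edges on the cycle 5-4-7-8-5 are not bridges since each lies on that cycle.
Every edge lies on some cycle, so there are no bridges.

none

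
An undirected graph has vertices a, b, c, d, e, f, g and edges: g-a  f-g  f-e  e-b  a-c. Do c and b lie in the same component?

Yes

From c we can reach a, b, c, e, f, g, which includes b.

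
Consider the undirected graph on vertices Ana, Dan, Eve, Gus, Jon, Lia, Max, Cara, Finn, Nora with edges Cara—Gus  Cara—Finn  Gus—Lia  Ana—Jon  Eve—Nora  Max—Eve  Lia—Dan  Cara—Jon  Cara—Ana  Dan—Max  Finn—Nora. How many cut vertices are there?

1

Removing Cara increases the component count from 1 to 2, so Cara is a cut vertex.
By contrast removing Gus leaves 1 component; it is not a cut vertex. No other vertex is a cut vertex either.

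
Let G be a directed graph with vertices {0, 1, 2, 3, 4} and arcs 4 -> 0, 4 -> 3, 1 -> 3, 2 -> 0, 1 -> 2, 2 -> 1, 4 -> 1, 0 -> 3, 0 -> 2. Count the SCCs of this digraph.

{0, 1, 2} are all mutually reachable — one SCC of size 3.
{3} is an SCC by itself.
{4} is an SCC by itself.
That gives 3 strongly connected components.

3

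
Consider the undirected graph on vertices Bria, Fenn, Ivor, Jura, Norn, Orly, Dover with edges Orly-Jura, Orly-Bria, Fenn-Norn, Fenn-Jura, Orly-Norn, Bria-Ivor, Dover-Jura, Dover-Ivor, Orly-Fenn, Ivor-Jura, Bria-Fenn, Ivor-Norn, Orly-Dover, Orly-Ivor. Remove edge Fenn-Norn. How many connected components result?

Fenn and Norn are still connected via Fenn-Orly-Norn, so the component count stays at 1.

1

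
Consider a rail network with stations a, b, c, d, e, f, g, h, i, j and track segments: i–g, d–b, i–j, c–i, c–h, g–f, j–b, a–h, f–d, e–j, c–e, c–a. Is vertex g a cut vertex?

Deleting g leaves 1 component (was 1) (its neighbors f, i remain connected to each other), so g is not a cut vertex.

No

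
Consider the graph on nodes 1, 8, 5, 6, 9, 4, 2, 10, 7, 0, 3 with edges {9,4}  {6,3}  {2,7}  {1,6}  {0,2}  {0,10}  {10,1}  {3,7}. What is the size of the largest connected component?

7

8 is isolated — a component by itself.
5 is isolated — a component by itself.
Starting from 4 we can reach 4, 9. That is one component of size 2.
Starting from 0 we can reach 0, 1, 2, 3, 6, 7, 10. That is one component of size 7.
The largest has 7 vertices.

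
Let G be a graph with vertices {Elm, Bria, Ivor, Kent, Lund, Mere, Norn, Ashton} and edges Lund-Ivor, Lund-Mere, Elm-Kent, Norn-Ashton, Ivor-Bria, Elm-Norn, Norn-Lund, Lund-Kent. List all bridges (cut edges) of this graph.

The edges on the cycle Elm-Norn-Lund-Kent-Elm are not bridges since each lies on that cycle.
But removing Norn-Ashton disconnects Norn from Ashton; removing Lund-Ivor disconnects Lund from Ivor; removing Ivor-Bria disconnects Ivor from Bria; removing Lund-Mere disconnects Lund from Mere — these are bridges.

Ashton-Norn, Bria-Ivor, Ivor-Lund, Lund-Mere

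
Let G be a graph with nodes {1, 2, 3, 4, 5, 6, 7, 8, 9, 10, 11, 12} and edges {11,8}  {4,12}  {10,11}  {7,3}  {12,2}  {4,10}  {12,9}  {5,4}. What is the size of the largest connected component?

8

6 is isolated — a component by itself.
1 is isolated — a component by itself.
Starting from 3 we can reach 3, 7. That is one component of size 2.
Starting from 2 we can reach 2, 4, 5, 8, 9, 10, 11, 12. That is one component of size 8.
The largest has 8 vertices.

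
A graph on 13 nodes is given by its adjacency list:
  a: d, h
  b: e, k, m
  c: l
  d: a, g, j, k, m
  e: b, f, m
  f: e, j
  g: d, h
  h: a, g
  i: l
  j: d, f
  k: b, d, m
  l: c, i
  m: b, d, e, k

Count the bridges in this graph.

2

The edges on the cycle d-j-f-e-m-d are not bridges since each lies on that cycle.
But removing c-l disconnects c from l; removing l-i disconnects l from i — these are bridges.
That makes 2 bridges.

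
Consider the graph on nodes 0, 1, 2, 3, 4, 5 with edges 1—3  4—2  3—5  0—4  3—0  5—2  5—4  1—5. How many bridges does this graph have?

0

The edges on the cycle 1-3-0-4-5-1 are not bridges since each lies on that cycle.
Every edge lies on some cycle, so there are no bridges.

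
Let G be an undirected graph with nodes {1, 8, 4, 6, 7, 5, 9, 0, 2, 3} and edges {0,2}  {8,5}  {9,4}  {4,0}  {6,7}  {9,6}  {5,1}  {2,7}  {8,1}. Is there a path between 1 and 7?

No

The component containing 1 is {1, 5, 8}, and 7 is not in it.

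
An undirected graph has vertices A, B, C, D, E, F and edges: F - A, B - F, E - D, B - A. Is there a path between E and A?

The component containing E is {D, E}, and A is not in it.

No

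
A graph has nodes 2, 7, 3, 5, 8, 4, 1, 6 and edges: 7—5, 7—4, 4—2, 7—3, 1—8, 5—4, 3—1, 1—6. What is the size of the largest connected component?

8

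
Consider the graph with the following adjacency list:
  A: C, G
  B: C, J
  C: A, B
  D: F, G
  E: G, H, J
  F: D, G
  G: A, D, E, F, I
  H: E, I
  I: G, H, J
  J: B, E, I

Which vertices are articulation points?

G

Removing G increases the component count from 1 to 2, so G is a cut vertex.
By contrast removing J leaves 1 component; it is not a cut vertex. No other vertex is a cut vertex either.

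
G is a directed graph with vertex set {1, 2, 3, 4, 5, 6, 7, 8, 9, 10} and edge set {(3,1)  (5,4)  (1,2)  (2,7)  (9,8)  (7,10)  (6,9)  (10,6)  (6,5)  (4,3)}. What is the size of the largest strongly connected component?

{1, 2, 3, 4, 5, 6, 7, 10} are all mutually reachable — one SCC of size 8.
{9} is an SCC by itself.
{8} is an SCC by itself.
The largest has 8 vertices.

8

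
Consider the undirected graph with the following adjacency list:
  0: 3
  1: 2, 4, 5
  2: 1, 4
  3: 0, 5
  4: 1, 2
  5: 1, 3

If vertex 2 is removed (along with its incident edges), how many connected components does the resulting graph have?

With 2 gone, the remaining components are: {0, 1, 3, 4, 5}.
That is 1 component.

1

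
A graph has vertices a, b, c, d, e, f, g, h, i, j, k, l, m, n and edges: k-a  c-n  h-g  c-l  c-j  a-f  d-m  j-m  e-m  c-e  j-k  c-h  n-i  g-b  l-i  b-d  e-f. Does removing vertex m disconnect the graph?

Deleting m leaves 1 component (was 1) (its neighbors d, e, j remain connected to each other), so m is not a cut vertex.

No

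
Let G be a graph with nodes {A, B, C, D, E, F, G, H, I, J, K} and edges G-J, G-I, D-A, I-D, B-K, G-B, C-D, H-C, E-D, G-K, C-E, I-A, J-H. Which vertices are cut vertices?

Removing G increases the component count from 2 to 3, so G is a cut vertex.
By contrast removing C leaves 2 components; it is not a cut vertex. No other vertex is a cut vertex either.

G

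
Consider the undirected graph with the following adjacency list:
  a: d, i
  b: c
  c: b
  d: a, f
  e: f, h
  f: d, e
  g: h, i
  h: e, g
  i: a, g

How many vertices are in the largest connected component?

Starting from b we can reach b, c. That is one component of size 2.
Starting from a we can reach a, d, e, f, g, h, i. That is one component of size 7.
The largest has 7 vertices.

7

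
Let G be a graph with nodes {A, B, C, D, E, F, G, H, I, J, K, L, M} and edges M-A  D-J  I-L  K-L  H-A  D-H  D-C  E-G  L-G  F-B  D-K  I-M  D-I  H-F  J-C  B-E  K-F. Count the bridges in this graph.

0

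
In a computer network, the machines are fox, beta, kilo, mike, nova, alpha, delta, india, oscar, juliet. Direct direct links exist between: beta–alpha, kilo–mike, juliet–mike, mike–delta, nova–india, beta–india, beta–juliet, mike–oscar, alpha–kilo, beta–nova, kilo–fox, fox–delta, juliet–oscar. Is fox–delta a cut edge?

No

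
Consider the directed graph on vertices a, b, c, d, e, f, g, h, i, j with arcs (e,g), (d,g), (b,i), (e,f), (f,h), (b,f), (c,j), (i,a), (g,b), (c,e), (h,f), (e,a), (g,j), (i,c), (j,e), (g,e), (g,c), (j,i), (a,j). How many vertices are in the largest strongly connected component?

7

{a, b, c, e, g, i, j} are all mutually reachable — one SCC of size 7.
{f, h} are all mutually reachable — one SCC of size 2.
{d} is an SCC by itself.
The largest has 7 vertices.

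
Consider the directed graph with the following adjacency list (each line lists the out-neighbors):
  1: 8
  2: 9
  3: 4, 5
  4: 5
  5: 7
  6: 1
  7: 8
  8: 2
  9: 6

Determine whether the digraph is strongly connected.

No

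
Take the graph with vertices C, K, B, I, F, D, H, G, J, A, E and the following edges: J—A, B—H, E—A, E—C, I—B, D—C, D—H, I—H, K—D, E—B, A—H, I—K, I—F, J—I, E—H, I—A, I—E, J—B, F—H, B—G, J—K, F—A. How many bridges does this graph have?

The edges on the cycle J-I-F-H-D-K-J are not bridges since each lies on that cycle.
But removing G—B disconnects G from B — this is a bridge.

1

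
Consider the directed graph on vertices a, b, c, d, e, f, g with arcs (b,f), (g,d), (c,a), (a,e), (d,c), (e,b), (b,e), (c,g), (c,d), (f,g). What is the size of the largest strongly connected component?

{a, b, c, d, e, f, g} are all mutually reachable — one SCC of size 7.
The largest has 7 vertices.

7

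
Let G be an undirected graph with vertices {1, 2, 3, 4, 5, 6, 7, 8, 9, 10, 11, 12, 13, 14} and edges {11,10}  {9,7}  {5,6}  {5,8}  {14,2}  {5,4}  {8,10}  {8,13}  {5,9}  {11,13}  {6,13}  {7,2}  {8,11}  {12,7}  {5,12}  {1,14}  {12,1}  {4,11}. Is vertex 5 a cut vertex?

Yes

Deleting 5 raises the number of components from 2 to 3, so 5 is a cut vertex.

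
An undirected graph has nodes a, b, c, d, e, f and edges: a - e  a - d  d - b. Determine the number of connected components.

3

c is isolated — a component by itself.
f is isolated — a component by itself.
Starting from a we can reach a, b, d, e. That is one component of size 4.
Total: 3 components.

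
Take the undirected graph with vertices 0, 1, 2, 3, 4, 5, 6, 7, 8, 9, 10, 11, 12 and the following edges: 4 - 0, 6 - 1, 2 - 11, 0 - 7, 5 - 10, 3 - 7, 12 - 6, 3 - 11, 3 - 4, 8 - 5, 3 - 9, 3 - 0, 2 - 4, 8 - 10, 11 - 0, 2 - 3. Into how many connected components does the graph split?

3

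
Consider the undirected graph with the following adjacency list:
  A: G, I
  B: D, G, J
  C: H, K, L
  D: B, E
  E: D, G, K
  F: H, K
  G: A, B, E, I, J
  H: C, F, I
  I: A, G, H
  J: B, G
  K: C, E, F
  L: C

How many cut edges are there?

1

The edges on the cycle G-B-J-G are not bridges since each lies on that cycle.
But removing L-C disconnects L from C — this is a bridge.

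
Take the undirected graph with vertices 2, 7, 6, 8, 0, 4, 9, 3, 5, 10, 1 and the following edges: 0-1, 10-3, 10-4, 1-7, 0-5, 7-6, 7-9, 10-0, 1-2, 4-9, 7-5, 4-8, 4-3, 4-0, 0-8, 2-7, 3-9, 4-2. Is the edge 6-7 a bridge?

Removing 6-7 leaves no path between 6 and 7: the component count goes from 1 to 2. So it is a bridge.

Yes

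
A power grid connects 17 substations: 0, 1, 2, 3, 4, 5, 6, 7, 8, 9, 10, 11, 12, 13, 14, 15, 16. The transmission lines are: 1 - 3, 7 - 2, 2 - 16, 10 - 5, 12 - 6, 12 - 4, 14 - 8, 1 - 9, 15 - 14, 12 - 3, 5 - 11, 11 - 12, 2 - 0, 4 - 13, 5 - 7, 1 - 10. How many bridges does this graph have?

10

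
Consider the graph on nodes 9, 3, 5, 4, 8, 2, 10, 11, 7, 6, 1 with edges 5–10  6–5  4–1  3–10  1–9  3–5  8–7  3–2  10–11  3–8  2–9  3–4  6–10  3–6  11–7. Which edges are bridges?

none

The edges on the cycle 3-4-1-9-2-3 are not bridges since each lies on that cycle.
Every edge lies on some cycle, so there are no bridges.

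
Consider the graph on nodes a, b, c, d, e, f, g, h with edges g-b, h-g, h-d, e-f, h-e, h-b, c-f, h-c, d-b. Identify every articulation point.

h

Removing h increases the component count from 2 to 3, so h is a cut vertex.
By contrast removing f leaves 2 components; it is not a cut vertex. No other vertex is a cut vertex either.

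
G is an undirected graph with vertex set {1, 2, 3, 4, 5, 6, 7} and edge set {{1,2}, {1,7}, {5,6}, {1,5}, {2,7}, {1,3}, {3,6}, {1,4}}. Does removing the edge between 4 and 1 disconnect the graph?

Yes

Removing 4-1 leaves no path between 4 and 1: the component count goes from 1 to 2. So it is a bridge.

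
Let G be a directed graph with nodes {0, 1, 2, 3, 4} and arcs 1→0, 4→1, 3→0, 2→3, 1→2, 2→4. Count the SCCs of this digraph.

{1, 2, 4} are all mutually reachable — one SCC of size 3.
{3} is an SCC by itself.
{0} is an SCC by itself.
That gives 3 strongly connected components.

3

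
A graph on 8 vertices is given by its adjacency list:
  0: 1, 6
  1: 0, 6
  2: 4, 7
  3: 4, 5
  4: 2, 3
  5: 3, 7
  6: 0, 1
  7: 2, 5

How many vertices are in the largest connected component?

5

Starting from 0 we can reach 0, 1, 6. That is one component of size 3.
Starting from 2 we can reach 2, 3, 4, 5, 7. That is one component of size 5.
The largest has 5 vertices.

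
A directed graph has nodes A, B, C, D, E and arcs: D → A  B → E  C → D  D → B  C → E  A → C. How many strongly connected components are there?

3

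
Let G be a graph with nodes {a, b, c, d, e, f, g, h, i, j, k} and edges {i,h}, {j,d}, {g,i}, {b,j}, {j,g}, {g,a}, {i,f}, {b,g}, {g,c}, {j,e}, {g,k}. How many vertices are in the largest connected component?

11

Starting from a we can reach a, b, c, d, e, f, g, h, i, j, k. That is one component of size 11.
The largest has 11 vertices.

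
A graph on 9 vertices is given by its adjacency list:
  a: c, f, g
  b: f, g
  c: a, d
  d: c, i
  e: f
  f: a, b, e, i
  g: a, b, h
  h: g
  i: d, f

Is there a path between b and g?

From b we can reach a, b, c, d, e, f, g, h, i, which includes g.

Yes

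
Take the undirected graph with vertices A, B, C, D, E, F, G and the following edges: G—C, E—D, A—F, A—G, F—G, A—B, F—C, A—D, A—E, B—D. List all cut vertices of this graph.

A

Removing A increases the component count from 1 to 2, so A is a cut vertex.
By contrast removing D leaves 1 component; it is not a cut vertex. No other vertex is a cut vertex either.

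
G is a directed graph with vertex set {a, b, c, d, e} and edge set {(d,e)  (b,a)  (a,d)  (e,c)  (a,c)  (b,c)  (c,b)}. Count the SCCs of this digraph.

{a, b, c, d, e} are all mutually reachable — one SCC of size 5.
That gives 1 strongly connected component.

1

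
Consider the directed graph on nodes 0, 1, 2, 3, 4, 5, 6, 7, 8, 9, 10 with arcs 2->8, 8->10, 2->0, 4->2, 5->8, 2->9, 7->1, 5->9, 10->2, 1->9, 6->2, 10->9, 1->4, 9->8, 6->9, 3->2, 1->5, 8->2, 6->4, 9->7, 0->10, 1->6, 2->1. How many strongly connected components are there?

{0, 1, 2, 4, 5, 6, 7, 8, 9, 10} are all mutually reachable — one SCC of size 10.
{3} is an SCC by itself.
That gives 2 strongly connected components.

2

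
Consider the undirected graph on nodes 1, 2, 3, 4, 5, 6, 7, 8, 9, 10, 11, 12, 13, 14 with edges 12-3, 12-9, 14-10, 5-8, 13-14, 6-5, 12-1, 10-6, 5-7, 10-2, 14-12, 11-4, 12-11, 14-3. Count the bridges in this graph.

The edges on the cycle 14-12-3-14 are not bridges since each lies on that cycle.
But removing 2-10 disconnects 2 from 10; removing 14-10 disconnects 14 from 10; removing 5-6 disconnects 5 from 6; removing 14-13 disconnects 14 from 13 — these are bridges.
In total 11 edges are bridges.

11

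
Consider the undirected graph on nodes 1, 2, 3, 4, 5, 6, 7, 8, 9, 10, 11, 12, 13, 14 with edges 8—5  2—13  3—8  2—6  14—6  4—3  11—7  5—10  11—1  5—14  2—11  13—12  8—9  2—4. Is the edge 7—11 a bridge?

Yes

Removing 7—11 leaves no path between 7 and 11: the component count goes from 1 to 2. So it is a bridge.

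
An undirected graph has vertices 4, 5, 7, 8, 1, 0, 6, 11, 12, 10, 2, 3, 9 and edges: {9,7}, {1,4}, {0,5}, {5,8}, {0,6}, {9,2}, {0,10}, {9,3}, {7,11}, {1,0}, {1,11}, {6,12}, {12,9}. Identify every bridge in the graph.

0-10, 0-5, 1-4, 2-9, 3-9, 5-8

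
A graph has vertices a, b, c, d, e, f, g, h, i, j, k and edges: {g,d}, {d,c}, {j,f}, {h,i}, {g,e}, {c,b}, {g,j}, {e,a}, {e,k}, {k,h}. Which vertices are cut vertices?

Removing c increases the component count from 1 to 2, so c is a cut vertex.
Removing d increases the component count from 1 to 2, so d is a cut vertex.
Removing e increases the component count from 1 to 3, so e is a cut vertex.
Likewise g, h, j, k are cut vertices.
By contrast removing b leaves 1 component; it is not a cut vertex. No other vertex is a cut vertex either.

c, d, e, g, h, j, k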